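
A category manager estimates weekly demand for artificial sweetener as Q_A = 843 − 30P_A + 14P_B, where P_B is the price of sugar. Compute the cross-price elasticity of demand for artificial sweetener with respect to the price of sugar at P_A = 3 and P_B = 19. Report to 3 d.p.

0.261

At P_A = 3 and P_B = 19: Q_A = 1019.
∂Q_A/∂P_B = 14.
ε = (∂Q_A/∂P_B)(P_B/Q_A) = 14 × (19/1019) ≈ 0.261.
Since ε > 0, artificial sweetener and sugar are substitutes.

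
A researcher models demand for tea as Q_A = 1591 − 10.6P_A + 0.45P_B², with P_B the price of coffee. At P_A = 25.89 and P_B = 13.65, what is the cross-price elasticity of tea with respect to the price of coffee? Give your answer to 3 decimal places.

At P_A = 25.89 and P_B = 13.65: Q_A = 1400.411.
∂Q_A/∂P_B = 0.9P_B = 0.9(13.65) = 12.2850.
ε = (∂Q_A/∂P_B)(P_B/Q_A) = 12.2850 × (13.65/1400.411) ≈ 0.120.
ε > 0: substitutes.

0.120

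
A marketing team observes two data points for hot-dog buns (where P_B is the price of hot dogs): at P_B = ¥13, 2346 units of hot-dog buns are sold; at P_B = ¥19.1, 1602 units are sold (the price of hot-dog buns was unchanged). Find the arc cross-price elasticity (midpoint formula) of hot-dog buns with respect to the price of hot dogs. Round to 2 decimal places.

ΔQ_A = 1602 − 2346 = -744; ΔP_B = 19.1 − 13 = 6.1.
Midpoints: Q̄_A = 1974.0, P̄_B = 16.05.
ε = (ΔQ_A/Q̄_A)/(ΔP_B/P̄_B) = (-744/1974.0)/(6.1/16.05) ≈ -0.99.
ε < 0: hot-dog buns and hot dogs are complements.

-0.99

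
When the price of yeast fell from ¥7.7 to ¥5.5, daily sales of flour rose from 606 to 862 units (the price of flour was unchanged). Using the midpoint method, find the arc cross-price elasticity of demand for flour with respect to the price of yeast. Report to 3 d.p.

-1.046

ΔQ_A = 862 − 606 = 256; ΔP_B = 5.5 − 7.7 = -2.2.
Midpoints: Q̄_A = 734.0, P̄_B = 6.60.
ε = (ΔQ_A/Q̄_A)/(ΔP_B/P̄_B) = (256/734.0)/(-2.2/6.60) ≈ -1.046.
ε < 0: flour and yeast are complements.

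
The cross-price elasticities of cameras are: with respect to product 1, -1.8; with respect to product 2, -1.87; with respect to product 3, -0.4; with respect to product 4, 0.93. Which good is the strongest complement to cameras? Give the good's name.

Complements have ε < 0. The most negative value is -1.87 (product 2).

product 2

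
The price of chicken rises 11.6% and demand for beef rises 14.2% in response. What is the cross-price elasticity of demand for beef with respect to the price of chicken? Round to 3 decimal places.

ε = (%ΔQ of beef) / (%ΔP of chicken) = (14.2%) / (11.6%) ≈ 1.224.
Positive cross-price elasticity: substitutes.

1.224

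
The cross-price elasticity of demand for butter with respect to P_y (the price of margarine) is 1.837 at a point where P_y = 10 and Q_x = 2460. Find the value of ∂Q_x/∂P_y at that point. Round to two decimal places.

451.90

ε = (∂Q_x/∂P_y)·(P_y/Q_x) ⇒ ∂Q_x/∂P_y = ε·Q_x/P_y = 1.837 × 2460/10 ≈ 451.90.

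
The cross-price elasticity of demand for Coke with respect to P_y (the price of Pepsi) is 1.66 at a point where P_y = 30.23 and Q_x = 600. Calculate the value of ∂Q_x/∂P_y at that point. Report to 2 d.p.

ε = (∂Q_x/∂P_y)·(P_y/Q_x) ⇒ ∂Q_x/∂P_y = ε·Q_x/P_y = 1.66 × 600/30.23 ≈ 32.95.

32.95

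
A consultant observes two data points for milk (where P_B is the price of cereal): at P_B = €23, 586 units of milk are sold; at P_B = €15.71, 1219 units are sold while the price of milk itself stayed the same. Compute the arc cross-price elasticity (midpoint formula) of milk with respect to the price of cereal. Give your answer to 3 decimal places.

-1.862

ΔQ_A = 1219 − 586 = 633; ΔP_B = 15.71 − 23 = -7.29.
Midpoints: Q̄_A = 902.5, P̄_B = 19.36.
ε = (ΔQ_A/Q̄_A)/(ΔP_B/P̄_B) = (633/902.5)/(-7.29/19.36) ≈ -1.862.
ε < 0: milk and cereal are complements.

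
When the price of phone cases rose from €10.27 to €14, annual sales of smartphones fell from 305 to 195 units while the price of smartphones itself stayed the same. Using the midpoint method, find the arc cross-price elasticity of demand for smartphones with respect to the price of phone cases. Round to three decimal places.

ΔQ_A = 195 − 305 = -110; ΔP_B = 14 − 10.27 = 3.73.
Midpoints: Q̄_A = 250.0, P̄_B = 12.13.
ε = (ΔQ_A/Q̄_A)/(ΔP_B/P̄_B) = (-110/250.0)/(3.73/12.13) ≈ -1.431.
ε < 0: smartphones and phone cases are complements.

-1.431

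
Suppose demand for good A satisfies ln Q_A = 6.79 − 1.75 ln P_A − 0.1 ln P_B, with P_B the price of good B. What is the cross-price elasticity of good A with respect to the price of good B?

In a log-linear (constant-elasticity) demand function, the coefficient on ln P_B is the cross-price elasticity.
ε = -0.10. Negative, so good A and good B are complements.

-0.10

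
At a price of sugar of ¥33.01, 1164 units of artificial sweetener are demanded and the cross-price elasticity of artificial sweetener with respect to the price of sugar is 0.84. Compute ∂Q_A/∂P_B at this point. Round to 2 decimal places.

29.62

ε = (∂Q_A/∂P_B)·(P_B/Q_A) ⇒ ∂Q_A/∂P_B = ε·Q_A/P_B = 0.84 × 1164/33.01 ≈ 29.62.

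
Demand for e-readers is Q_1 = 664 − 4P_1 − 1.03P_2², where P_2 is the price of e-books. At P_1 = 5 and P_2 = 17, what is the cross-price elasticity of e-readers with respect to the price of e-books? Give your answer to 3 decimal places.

-1.719

At P_1 = 5 and P_2 = 17: Q_1 = 346.33.
∂Q_1/∂P_2 = -2.06P_2 = -2.06(17) = -35.0200.
ε = (∂Q_1/∂P_2)(P_2/Q_1) = -35.0200 × (17/346.33) ≈ -1.719.
ε < 0: complements.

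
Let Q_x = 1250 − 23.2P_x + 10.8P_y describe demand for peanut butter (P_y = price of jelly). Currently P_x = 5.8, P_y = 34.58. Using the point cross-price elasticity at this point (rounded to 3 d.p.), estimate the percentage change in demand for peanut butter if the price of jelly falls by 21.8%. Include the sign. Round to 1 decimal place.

At P_x = 5.8, P_y = 34.58: Q_x = 1488.904.
∂Q_x/∂P_y = 10.8.
ε = (∂Q_x/∂P_y)(P_y/Q_x) = 10.8000 × 34.58/1488.904 ≈ 0.251.
%ΔQ_x ≈ ε × %ΔP_y = 0.251 × (-21.8%) = -5.5%.

-5.5%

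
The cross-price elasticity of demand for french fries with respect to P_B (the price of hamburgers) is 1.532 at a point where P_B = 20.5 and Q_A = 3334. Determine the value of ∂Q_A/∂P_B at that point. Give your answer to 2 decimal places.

ε = (∂Q_A/∂P_B)·(P_B/Q_A) ⇒ ∂Q_A/∂P_B = ε·Q_A/P_B = 1.532 × 3334/20.5 ≈ 249.16.

249.16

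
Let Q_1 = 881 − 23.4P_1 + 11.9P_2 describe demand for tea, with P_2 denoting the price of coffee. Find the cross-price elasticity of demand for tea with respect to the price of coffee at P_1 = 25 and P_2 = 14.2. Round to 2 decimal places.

0.36

At P_1 = 25 and P_2 = 14.2: Q_1 = 464.98.
∂Q_1/∂P_2 = 11.9.
ε = (∂Q_1/∂P_2)(P_2/Q_1) = 11.9 × (14.2/464.98) ≈ 0.36.
Since ε > 0, tea and coffee are substitutes.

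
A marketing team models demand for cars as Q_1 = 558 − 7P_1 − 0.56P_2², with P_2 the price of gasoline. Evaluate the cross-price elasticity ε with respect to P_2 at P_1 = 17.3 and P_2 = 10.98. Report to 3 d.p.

At P_1 = 17.3 and P_2 = 10.98: Q_1 = 369.386.
∂Q_1/∂P_2 = -1.12P_2 = -1.12(10.98) = -12.2976.
ε = (∂Q_1/∂P_2)(P_2/Q_1) = -12.2976 × (10.98/369.386) ≈ -0.366.

-0.366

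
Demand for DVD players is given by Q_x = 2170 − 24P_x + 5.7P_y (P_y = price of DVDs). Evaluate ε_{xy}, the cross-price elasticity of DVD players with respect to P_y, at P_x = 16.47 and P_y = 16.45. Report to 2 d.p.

0.05

At P_x = 16.47 and P_y = 16.45: Q_x = 1868.485.
∂Q_x/∂P_y = 5.7.
ε = (∂Q_x/∂P_y)(P_y/Q_x) = 5.7 × (16.45/1868.485) ≈ 0.05.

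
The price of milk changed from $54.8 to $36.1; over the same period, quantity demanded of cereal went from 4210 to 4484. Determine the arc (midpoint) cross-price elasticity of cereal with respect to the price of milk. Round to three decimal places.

ΔQ_A = 4484 − 4210 = 274; ΔP_B = 36.1 − 54.8 = -18.7.
Midpoints: Q̄_A = 4347.0, P̄_B = 45.45.
ε = (ΔQ_A/Q̄_A)/(ΔP_B/P̄_B) = (274/4347.0)/(-18.7/45.45) ≈ -0.153.

-0.153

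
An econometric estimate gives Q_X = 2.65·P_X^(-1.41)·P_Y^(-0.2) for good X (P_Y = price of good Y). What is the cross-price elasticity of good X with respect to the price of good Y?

In a log-linear (constant-elasticity) demand function, the coefficient on the exponent of P_Y is the cross-price elasticity.
ε = -0.20. Negative, so good X and good Y are complements.

-0.20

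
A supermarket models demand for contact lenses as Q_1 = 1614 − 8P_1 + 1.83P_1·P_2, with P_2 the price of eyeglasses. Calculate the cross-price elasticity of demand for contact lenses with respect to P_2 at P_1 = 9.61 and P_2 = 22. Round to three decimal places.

0.201

At P_1 = 9.61 and P_2 = 22: Q_1 = 1924.019.
∂Q_1/∂P_2 = 1.83P_1 = 1.83(9.61) = 17.5863.
ε = (∂Q_1/∂P_2)(P_2/Q_1) = 17.5863 × (22/1924.019) ≈ 0.201.
ε > 0: substitutes.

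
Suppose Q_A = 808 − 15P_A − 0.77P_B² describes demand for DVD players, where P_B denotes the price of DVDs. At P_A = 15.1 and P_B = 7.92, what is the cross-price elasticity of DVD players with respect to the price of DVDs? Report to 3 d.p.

-0.181

At P_A = 15.1 and P_B = 7.92: Q_A = 533.201.
∂Q_A/∂P_B = -1.54P_B = -1.54(7.92) = -12.1968.
ε = (∂Q_A/∂P_B)(P_B/Q_A) = -12.1968 × (7.92/533.201) ≈ -0.181.
ε < 0: complements.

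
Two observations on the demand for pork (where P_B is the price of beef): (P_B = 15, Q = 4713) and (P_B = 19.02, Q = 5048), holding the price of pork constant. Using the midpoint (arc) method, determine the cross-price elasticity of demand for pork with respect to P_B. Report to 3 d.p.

ΔQ_A = 5048 − 4713 = 335; ΔP_B = 19.02 − 15 = 4.02.
Midpoints: Q̄_A = 4880.5, P̄_B = 17.01.
ε = (ΔQ_A/Q̄_A)/(ΔP_B/P̄_B) = (335/4880.5)/(4.02/17.01) ≈ 0.290.

0.290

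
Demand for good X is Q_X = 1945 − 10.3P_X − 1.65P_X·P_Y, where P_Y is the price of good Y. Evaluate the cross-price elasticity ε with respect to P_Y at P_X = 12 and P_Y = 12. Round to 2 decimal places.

-0.15

At P_X = 12 and P_Y = 12: Q_X = 1583.8.
∂Q_X/∂P_Y = -1.65P_X = -1.65(12) = -19.8000.
ε = (∂Q_X/∂P_Y)(P_Y/Q_X) = -19.8000 × (12/1583.8) ≈ -0.15.
ε < 0: complements.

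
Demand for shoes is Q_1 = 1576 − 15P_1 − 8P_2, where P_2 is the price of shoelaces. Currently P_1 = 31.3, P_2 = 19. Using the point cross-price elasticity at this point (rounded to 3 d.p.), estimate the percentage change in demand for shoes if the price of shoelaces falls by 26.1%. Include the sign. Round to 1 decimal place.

At P_1 = 31.3, P_2 = 19: Q_1 = 954.5.
∂Q_1/∂P_2 = -8.
ε = (∂Q_1/∂P_2)(P_2/Q_1) = -8.0000 × 19/954.5 ≈ -0.159.
%ΔQ_1 ≈ ε × %ΔP_2 = -0.159 × (-26.1%) = 4.1%.

4.1%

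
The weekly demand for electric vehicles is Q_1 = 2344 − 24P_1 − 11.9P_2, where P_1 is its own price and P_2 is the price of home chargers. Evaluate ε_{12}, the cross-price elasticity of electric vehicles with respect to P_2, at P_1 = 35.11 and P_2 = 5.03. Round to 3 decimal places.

-0.042

At P_1 = 35.11 and P_2 = 5.03: Q_1 = 1441.503.
∂Q_1/∂P_2 = -11.9.
ε = (∂Q_1/∂P_2)(P_2/Q_1) = -11.9 × (5.03/1441.503) ≈ -0.042.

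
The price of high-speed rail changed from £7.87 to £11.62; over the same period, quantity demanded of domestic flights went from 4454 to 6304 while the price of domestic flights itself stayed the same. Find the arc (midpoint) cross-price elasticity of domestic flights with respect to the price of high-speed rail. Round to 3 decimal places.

ΔQ_A = 6304 − 4454 = 1850; ΔP_B = 11.62 − 7.87 = 3.75.
Midpoints: Q̄_A = 5379.0, P̄_B = 9.74.
ε = (ΔQ_A/Q̄_A)/(ΔP_B/P̄_B) = (1850/5379.0)/(3.75/9.74) ≈ 0.894.

0.894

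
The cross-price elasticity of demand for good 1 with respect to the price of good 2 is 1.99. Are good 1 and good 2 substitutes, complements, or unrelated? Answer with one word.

substitutes

ε = 1.99 > 0, so a higher price of good 2 raises demand for good 1: substitutes.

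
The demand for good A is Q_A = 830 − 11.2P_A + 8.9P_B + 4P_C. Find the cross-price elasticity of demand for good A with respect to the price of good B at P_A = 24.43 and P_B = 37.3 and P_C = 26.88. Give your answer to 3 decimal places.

At P_A = 24.43 and P_B = 37.3 and P_C = 26.88: Q_A = 995.874.
∂Q_A/∂P_B = 8.9.
ε = (∂Q_A/∂P_B)(P_B/Q_A) = 8.9 × (37.3/995.874) ≈ 0.333.

0.333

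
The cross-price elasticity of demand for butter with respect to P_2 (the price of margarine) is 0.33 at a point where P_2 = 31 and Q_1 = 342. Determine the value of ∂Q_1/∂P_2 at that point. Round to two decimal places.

3.64

ε = (∂Q_1/∂P_2)·(P_2/Q_1) ⇒ ∂Q_1/∂P_2 = ε·Q_1/P_2 = 0.33 × 342/31 ≈ 3.64.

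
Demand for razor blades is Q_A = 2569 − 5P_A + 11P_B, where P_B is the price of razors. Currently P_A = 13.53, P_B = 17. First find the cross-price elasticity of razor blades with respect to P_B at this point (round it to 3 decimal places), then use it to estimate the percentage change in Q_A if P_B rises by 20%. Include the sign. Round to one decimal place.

At P_A = 13.53, P_B = 17: Q_A = 2688.35.
∂Q_A/∂P_B = 11.
ε = (∂Q_A/∂P_B)(P_B/Q_A) = 11.0000 × 17/2688.35 ≈ 0.070.
%ΔQ_A ≈ ε × %ΔP_B = 0.070 × (20%) = 1.4%.

1.4%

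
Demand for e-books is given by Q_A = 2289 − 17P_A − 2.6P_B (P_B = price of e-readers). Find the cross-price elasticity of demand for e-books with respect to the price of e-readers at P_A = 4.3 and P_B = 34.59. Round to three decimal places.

At P_A = 4.3 and P_B = 34.59: Q_A = 2125.966.
∂Q_A/∂P_B = -2.6.
ε = (∂Q_A/∂P_B)(P_B/Q_A) = -2.6 × (34.59/2125.966) ≈ -0.042.
Since ε < 0, e-books and e-readers are complements.

-0.042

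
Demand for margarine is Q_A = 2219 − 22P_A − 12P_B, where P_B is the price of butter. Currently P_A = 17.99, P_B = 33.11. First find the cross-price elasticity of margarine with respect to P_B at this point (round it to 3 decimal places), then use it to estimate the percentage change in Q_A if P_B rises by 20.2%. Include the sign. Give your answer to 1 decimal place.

-5.6%

At P_A = 17.99, P_B = 33.11: Q_A = 1425.9.
∂Q_A/∂P_B = -12.
ε = (∂Q_A/∂P_B)(P_B/Q_A) = -12.0000 × 33.11/1425.9 ≈ -0.279.
%ΔQ_A ≈ ε × %ΔP_B = -0.279 × (20.2%) = -5.6%.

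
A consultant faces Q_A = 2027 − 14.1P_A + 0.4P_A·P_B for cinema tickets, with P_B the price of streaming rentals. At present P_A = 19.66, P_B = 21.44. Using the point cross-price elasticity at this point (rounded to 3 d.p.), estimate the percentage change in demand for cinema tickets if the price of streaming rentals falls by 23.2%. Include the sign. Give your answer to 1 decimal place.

At P_A = 19.66, P_B = 21.44: Q_A = 1918.398.
∂Q_A/∂P_B = 0.4P_A = 7.8640.
ε = (∂Q_A/∂P_B)(P_B/Q_A) = 7.8640 × 21.44/1918.398 ≈ 0.088.
%ΔQ_A ≈ ε × %ΔP_B = 0.088 × (-23.2%) = -2.0%.

-2.0%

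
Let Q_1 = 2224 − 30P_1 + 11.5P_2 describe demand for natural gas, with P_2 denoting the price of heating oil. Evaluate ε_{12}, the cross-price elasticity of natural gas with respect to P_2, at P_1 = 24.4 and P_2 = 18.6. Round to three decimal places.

At P_1 = 24.4 and P_2 = 18.6: Q_1 = 1705.9.
∂Q_1/∂P_2 = 11.5.
ε = (∂Q_1/∂P_2)(P_2/Q_1) = 11.5 × (18.6/1705.9) ≈ 0.125.
Since ε > 0, natural gas and heating oil are substitutes.

0.125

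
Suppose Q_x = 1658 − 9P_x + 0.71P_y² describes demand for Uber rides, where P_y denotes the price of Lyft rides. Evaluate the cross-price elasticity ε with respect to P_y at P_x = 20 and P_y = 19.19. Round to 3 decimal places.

At P_x = 20 and P_y = 19.19: Q_x = 1739.462.
∂Q_x/∂P_y = 1.42P_y = 1.42(19.19) = 27.2498.
ε = (∂Q_x/∂P_y)(P_y/Q_x) = 27.2498 × (19.19/1739.462) ≈ 0.301.
ε > 0: substitutes.

0.301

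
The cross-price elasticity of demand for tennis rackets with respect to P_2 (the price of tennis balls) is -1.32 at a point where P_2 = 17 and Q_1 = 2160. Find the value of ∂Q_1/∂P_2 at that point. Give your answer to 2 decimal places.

-167.72

ε = (∂Q_1/∂P_2)·(P_2/Q_1) ⇒ ∂Q_1/∂P_2 = ε·Q_1/P_2 = -1.32 × 2160/17 ≈ -167.72.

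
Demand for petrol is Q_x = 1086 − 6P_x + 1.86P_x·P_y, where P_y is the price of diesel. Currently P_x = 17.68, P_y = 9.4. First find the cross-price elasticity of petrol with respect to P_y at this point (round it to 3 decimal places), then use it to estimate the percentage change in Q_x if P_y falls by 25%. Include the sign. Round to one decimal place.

-6.0%

At P_x = 17.68, P_y = 9.4: Q_x = 1289.037.
∂Q_x/∂P_y = 1.86P_x = 32.8848.
ε = (∂Q_x/∂P_y)(P_y/Q_x) = 32.8848 × 9.4/1289.037 ≈ 0.240.
%ΔQ_x ≈ ε × %ΔP_y = 0.240 × (-25%) = -6.0%.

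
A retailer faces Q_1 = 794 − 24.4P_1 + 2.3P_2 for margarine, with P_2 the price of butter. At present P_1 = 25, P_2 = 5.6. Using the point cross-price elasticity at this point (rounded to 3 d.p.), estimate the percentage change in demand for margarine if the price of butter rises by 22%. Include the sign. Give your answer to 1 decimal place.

At P_1 = 25, P_2 = 5.6: Q_1 = 196.88.
∂Q_1/∂P_2 = 2.3.
ε = (∂Q_1/∂P_2)(P_2/Q_1) = 2.3000 × 5.6/196.88 ≈ 0.065.
%ΔQ_1 ≈ ε × %ΔP_2 = 0.065 × (22%) = 1.4%.

1.4%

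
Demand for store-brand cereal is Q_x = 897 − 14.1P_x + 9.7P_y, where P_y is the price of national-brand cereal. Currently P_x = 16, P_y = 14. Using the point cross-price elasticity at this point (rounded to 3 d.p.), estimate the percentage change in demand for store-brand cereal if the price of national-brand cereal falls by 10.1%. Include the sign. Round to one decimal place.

At P_x = 16, P_y = 14: Q_x = 807.2.
∂Q_x/∂P_y = 9.7.
ε = (∂Q_x/∂P_y)(P_y/Q_x) = 9.7000 × 14/807.2 ≈ 0.168.
%ΔQ_x ≈ ε × %ΔP_y = 0.168 × (-10.1%) = -1.7%.

-1.7%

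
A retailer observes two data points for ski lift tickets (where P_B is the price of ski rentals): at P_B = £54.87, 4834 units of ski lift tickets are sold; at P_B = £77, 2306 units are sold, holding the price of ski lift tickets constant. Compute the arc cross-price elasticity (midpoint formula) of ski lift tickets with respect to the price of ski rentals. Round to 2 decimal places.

ΔQ_A = 2306 − 4834 = -2528; ΔP_B = 77 − 54.87 = 22.13.
Midpoints: Q̄_A = 3570.0, P̄_B = 65.94.
ε = (ΔQ_A/Q̄_A)/(ΔP_B/P̄_B) = (-2528/3570.0)/(22.13/65.94) ≈ -2.11.
ε < 0: ski lift tickets and ski rentals are complements.

-2.11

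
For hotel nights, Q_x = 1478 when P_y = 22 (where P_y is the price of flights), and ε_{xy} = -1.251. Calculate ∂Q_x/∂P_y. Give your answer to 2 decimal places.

-84.04

ε = (∂Q_x/∂P_y)·(P_y/Q_x) ⇒ ∂Q_x/∂P_y = ε·Q_x/P_y = -1.251 × 1478/22 ≈ -84.04.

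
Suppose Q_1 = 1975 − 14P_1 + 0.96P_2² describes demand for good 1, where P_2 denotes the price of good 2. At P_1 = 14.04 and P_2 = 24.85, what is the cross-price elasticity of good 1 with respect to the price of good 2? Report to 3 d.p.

0.500

At P_1 = 14.04 and P_2 = 24.85: Q_1 = 2371.262.
∂Q_1/∂P_2 = 1.92P_2 = 1.92(24.85) = 47.7120.
ε = (∂Q_1/∂P_2)(P_2/Q_1) = 47.7120 × (24.85/2371.262) ≈ 0.500.
ε > 0: substitutes.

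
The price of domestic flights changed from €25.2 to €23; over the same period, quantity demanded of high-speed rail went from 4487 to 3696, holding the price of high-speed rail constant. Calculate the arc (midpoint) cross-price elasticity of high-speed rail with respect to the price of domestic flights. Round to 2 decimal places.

ΔQ_A = 3696 − 4487 = -791; ΔP_B = 23 − 25.2 = -2.2.
Midpoints: Q̄_A = 4091.5, P̄_B = 24.10.
ε = (ΔQ_A/Q̄_A)/(ΔP_B/P̄_B) = (-791/4091.5)/(-2.2/24.10) ≈ 2.12.

2.12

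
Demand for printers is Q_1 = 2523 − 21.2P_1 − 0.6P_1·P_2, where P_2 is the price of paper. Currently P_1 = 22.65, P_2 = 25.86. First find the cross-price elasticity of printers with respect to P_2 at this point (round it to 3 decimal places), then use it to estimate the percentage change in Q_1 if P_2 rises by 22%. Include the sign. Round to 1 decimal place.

-4.6%

At P_1 = 22.65, P_2 = 25.86: Q_1 = 1691.383.
∂Q_1/∂P_2 = -0.6P_1 = -13.5900.
ε = (∂Q_1/∂P_2)(P_2/Q_1) = -13.5900 × 25.86/1691.383 ≈ -0.208.
%ΔQ_1 ≈ ε × %ΔP_2 = -0.208 × (22%) = -4.6%.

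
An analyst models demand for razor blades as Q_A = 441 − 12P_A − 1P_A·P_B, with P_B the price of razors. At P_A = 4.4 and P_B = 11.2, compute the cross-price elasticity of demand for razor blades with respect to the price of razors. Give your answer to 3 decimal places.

-0.145

At P_A = 4.4 and P_B = 11.2: Q_A = 338.92.
∂Q_A/∂P_B = -1P_A = -1(4.4) = -4.4000.
ε = (∂Q_A/∂P_B)(P_B/Q_A) = -4.4000 × (11.2/338.92) ≈ -0.145.
ε < 0: complements.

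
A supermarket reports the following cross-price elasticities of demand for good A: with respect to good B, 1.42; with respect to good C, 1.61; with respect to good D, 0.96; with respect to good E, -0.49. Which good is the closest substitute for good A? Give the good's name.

Substitutes have ε > 0. Among the positive values, 1.61 (good C) is largest.

good C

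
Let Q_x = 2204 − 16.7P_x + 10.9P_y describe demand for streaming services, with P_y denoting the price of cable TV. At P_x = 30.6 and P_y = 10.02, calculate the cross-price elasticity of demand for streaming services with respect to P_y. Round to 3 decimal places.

At P_x = 30.6 and P_y = 10.02: Q_x = 1802.198.
∂Q_x/∂P_y = 10.9.
ε = (∂Q_x/∂P_y)(P_y/Q_x) = 10.9 × (10.02/1802.198) ≈ 0.061.

0.061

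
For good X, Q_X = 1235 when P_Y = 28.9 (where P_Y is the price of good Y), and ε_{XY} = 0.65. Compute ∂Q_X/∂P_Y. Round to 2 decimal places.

ε = (∂Q_X/∂P_Y)·(P_Y/Q_X) ⇒ ∂Q_X/∂P_Y = ε·Q_X/P_Y = 0.65 × 1235/28.9 ≈ 27.78.

27.78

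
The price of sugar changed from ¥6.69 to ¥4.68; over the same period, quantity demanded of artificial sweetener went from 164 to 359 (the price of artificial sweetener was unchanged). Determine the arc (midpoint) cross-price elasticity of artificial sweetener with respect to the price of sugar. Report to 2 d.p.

ΔQ_A = 359 − 164 = 195; ΔP_B = 4.68 − 6.69 = -2.01.
Midpoints: Q̄_A = 261.5, P̄_B = 5.69.
ε = (ΔQ_A/Q̄_A)/(ΔP_B/P̄_B) = (195/261.5)/(-2.01/5.69) ≈ -2.11.
ε < 0: artificial sweetener and sugar are complements.

-2.11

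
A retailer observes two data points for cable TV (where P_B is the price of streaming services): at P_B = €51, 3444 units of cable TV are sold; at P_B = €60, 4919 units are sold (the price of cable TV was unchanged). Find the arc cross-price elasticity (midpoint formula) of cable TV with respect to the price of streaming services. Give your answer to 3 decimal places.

ΔQ_A = 4919 − 3444 = 1475; ΔP_B = 60 − 51 = 9.
Midpoints: Q̄_A = 4181.5, P̄_B = 55.50.
ε = (ΔQ_A/Q̄_A)/(ΔP_B/P̄_B) = (1475/4181.5)/(9/55.50) ≈ 2.175.
ε > 0: cable TV and streaming services are substitutes.

2.175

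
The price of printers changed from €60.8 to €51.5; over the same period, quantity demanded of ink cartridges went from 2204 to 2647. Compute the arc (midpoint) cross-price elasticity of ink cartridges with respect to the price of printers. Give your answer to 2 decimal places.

-1.10

ΔQ_A = 2647 − 2204 = 443; ΔP_B = 51.5 − 60.8 = -9.3.
Midpoints: Q̄_A = 2425.5, P̄_B = 56.15.
ε = (ΔQ_A/Q̄_A)/(ΔP_B/P̄_B) = (443/2425.5)/(-9.3/56.15) ≈ -1.10.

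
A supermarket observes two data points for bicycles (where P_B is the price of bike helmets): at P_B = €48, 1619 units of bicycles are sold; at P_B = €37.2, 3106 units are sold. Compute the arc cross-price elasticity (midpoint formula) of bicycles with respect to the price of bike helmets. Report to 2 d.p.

-2.48

ΔQ_A = 3106 − 1619 = 1487; ΔP_B = 37.2 − 48 = -10.8.
Midpoints: Q̄_A = 2362.5, P̄_B = 42.60.
ε = (ΔQ_A/Q̄_A)/(ΔP_B/P̄_B) = (1487/2362.5)/(-10.8/42.60) ≈ -2.48.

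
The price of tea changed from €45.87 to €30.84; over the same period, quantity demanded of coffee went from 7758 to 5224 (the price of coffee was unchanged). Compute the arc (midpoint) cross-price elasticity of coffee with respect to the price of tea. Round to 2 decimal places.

1.00

ΔQ_A = 5224 − 7758 = -2534; ΔP_B = 30.84 − 45.87 = -15.03.
Midpoints: Q̄_A = 6491.0, P̄_B = 38.35.
ε = (ΔQ_A/Q̄_A)/(ΔP_B/P̄_B) = (-2534/6491.0)/(-15.03/38.35) ≈ 1.00.
ε > 0: coffee and tea are substitutes.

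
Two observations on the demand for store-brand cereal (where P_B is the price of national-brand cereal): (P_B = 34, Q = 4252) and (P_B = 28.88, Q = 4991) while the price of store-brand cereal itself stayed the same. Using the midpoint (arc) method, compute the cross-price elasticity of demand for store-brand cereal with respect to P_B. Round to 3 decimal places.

ΔQ_A = 4991 − 4252 = 739; ΔP_B = 28.88 − 34 = -5.12.
Midpoints: Q̄_A = 4621.5, P̄_B = 31.44.
ε = (ΔQ_A/Q̄_A)/(ΔP_B/P̄_B) = (739/4621.5)/(-5.12/31.44) ≈ -0.982.

-0.982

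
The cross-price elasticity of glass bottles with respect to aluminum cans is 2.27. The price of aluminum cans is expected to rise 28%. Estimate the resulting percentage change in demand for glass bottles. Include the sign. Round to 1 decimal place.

63.6%

%ΔQ ≈ ε × %ΔP of aluminum cans = 2.27 × (28%) = 63.6%.
Demand for glass bottles rises by about 63.6%.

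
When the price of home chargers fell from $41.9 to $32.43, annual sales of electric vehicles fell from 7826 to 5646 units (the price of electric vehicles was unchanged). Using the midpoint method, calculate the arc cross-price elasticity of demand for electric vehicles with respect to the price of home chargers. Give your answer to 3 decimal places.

ΔQ_A = 5646 − 7826 = -2180; ΔP_B = 32.43 − 41.9 = -9.47.
Midpoints: Q̄_A = 6736.0, P̄_B = 37.16.
ε = (ΔQ_A/Q̄_A)/(ΔP_B/P̄_B) = (-2180/6736.0)/(-9.47/37.16) ≈ 1.270.

1.270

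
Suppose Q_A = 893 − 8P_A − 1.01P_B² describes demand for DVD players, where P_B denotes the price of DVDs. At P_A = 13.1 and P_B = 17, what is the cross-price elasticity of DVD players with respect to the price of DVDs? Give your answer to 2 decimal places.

At P_A = 13.1 and P_B = 17: Q_A = 496.31.
∂Q_A/∂P_B = -2.02P_B = -2.02(17) = -34.3400.
ε = (∂Q_A/∂P_B)(P_B/Q_A) = -34.3400 × (17/496.31) ≈ -1.18.

-1.18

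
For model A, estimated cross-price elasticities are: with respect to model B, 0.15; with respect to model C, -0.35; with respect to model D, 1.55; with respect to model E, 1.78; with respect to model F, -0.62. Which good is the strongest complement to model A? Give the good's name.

model F

Complements have ε < 0. The most negative value is -0.62 (model F).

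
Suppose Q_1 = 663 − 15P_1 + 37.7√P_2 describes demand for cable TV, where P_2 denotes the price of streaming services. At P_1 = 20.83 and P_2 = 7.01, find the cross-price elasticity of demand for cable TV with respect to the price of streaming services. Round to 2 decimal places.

0.11

At P_1 = 20.83 and P_2 = 7.01: Q_1 = 450.366.
∂Q_1/∂P_2 = 37.7/(2√P_2) = 37.7/(2√7.01) = 7.1195.
ε = (∂Q_1/∂P_2)(P_2/Q_1) = 7.1195 × (7.01/450.366) ≈ 0.11.
ε > 0: substitutes.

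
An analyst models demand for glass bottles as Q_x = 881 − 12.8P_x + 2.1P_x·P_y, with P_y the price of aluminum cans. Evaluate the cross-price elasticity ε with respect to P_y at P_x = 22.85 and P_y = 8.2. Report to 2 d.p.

At P_x = 22.85 and P_y = 8.2: Q_x = 981.997.
∂Q_x/∂P_y = 2.1P_x = 2.1(22.85) = 47.9850.
ε = (∂Q_x/∂P_y)(P_y/Q_x) = 47.9850 × (8.2/981.997) ≈ 0.40.
ε > 0: substitutes.

0.40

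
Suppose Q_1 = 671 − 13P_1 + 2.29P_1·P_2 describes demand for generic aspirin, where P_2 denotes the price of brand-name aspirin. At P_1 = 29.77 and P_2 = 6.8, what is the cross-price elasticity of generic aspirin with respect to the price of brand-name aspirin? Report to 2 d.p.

0.62

At P_1 = 29.77 and P_2 = 6.8: Q_1 = 747.568.
∂Q_1/∂P_2 = 2.29P_1 = 2.29(29.77) = 68.1733.
ε = (∂Q_1/∂P_2)(P_2/Q_1) = 68.1733 × (6.8/747.568) ≈ 0.62.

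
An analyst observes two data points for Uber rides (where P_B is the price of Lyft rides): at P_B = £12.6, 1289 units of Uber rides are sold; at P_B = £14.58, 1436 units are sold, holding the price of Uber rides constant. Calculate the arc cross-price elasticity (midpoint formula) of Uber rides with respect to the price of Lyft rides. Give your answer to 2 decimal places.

0.74

ΔQ_A = 1436 − 1289 = 147; ΔP_B = 14.58 − 12.6 = 1.98.
Midpoints: Q̄_A = 1362.5, P̄_B = 13.59.
ε = (ΔQ_A/Q̄_A)/(ΔP_B/P̄_B) = (147/1362.5)/(1.98/13.59) ≈ 0.74.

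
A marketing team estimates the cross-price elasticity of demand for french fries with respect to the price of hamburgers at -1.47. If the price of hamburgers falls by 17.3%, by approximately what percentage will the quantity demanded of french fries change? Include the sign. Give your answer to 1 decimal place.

%ΔQ ≈ ε × %ΔP of hamburgers = -1.47 × (-17.3%) = 25.4%.
Demand for french fries rises by about 25.4%.

25.4%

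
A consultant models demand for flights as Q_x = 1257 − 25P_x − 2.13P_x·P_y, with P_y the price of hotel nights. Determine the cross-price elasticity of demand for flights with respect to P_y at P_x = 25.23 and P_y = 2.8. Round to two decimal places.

-0.32

At P_x = 25.23 and P_y = 2.8: Q_x = 475.778.
∂Q_x/∂P_y = -2.13P_x = -2.13(25.23) = -53.7399.
ε = (∂Q_x/∂P_y)(P_y/Q_x) = -53.7399 × (2.8/475.778) ≈ -0.32.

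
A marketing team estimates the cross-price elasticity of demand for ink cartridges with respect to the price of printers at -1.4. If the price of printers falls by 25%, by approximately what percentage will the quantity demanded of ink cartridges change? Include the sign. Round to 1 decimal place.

%ΔQ ≈ ε × %ΔP of printers = -1.4 × (-25%) = 35.0%.
Demand for ink cartridges rises by about 35.0%.

35.0%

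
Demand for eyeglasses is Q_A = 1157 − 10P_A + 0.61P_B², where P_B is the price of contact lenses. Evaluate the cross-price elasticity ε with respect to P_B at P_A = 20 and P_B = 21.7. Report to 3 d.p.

0.462

At P_A = 20 and P_B = 21.7: Q_A = 1244.243.
∂Q_A/∂P_B = 1.22P_B = 1.22(21.7) = 26.4740.
ε = (∂Q_A/∂P_B)(P_B/Q_A) = 26.4740 × (21.7/1244.243) ≈ 0.462.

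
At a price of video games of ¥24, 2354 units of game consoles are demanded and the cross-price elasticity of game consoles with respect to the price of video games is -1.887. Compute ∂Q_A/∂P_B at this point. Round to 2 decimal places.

ε = (∂Q_A/∂P_B)·(P_B/Q_A) ⇒ ∂Q_A/∂P_B = ε·Q_A/P_B = -1.887 × 2354/24 ≈ -185.08.

-185.08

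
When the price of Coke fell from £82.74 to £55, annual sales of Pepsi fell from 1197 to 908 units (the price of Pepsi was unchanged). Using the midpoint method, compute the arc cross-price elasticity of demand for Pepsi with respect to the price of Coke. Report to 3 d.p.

0.682

ΔQ_A = 908 − 1197 = -289; ΔP_B = 55 − 82.74 = -27.74.
Midpoints: Q̄_A = 1052.5, P̄_B = 68.87.
ε = (ΔQ_A/Q̄_A)/(ΔP_B/P̄_B) = (-289/1052.5)/(-27.74/68.87) ≈ 0.682.
ε > 0: Pepsi and Coke are substitutes.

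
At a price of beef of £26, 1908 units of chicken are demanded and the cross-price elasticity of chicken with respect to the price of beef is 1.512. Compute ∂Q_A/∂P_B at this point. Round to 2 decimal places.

ε = (∂Q_A/∂P_B)·(P_B/Q_A) ⇒ ∂Q_A/∂P_B = ε·Q_A/P_B = 1.512 × 1908/26 ≈ 110.96.

110.96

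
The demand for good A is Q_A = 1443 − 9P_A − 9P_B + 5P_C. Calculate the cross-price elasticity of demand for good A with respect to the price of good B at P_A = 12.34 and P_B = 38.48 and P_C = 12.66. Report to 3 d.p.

-0.330

At P_A = 12.34 and P_B = 38.48 and P_C = 12.66: Q_A = 1048.92.
∂Q_A/∂P_B = -9.
ε = (∂Q_A/∂P_B)(P_B/Q_A) = -9 × (38.48/1048.92) ≈ -0.330.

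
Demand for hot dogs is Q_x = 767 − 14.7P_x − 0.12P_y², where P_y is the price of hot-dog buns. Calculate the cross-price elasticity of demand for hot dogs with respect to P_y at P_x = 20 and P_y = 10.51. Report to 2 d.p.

-0.06

At P_x = 20 and P_y = 10.51: Q_x = 459.745.
∂Q_x/∂P_y = -0.24P_y = -0.24(10.51) = -2.5224.
ε = (∂Q_x/∂P_y)(P_y/Q_x) = -2.5224 × (10.51/459.745) ≈ -0.06.
ε < 0: complements.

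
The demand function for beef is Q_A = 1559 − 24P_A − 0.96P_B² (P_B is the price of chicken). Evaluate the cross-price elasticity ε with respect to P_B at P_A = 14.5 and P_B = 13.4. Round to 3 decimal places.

-0.332

At P_A = 14.5 and P_B = 13.4: Q_A = 1038.622.
∂Q_A/∂P_B = -1.92P_B = -1.92(13.4) = -25.7280.
ε = (∂Q_A/∂P_B)(P_B/Q_A) = -25.7280 × (13.4/1038.622) ≈ -0.332.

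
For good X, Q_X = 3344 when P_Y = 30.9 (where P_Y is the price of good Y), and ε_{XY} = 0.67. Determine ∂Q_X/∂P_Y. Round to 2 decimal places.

72.51

ε = (∂Q_X/∂P_Y)·(P_Y/Q_X) ⇒ ∂Q_X/∂P_Y = ε·Q_X/P_Y = 0.67 × 3344/30.9 ≈ 72.51.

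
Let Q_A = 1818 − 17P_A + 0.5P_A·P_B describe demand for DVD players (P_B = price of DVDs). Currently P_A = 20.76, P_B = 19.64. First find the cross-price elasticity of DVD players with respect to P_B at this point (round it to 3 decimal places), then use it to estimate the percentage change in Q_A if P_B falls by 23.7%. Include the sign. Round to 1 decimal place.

At P_A = 20.76, P_B = 19.64: Q_A = 1668.943.
∂Q_A/∂P_B = 0.5P_A = 10.3800.
ε = (∂Q_A/∂P_B)(P_B/Q_A) = 10.3800 × 19.64/1668.943 ≈ 0.122.
%ΔQ_A ≈ ε × %ΔP_B = 0.122 × (-23.7%) = -2.9%.

-2.9%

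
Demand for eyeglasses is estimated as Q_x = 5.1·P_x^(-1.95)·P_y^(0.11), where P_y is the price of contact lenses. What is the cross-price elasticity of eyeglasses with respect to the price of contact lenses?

0.11

In a log-linear (constant-elasticity) demand function, the coefficient on the exponent of P_y is the cross-price elasticity.
ε = 0.11. Positive, so eyeglasses and contact lenses are substitutes.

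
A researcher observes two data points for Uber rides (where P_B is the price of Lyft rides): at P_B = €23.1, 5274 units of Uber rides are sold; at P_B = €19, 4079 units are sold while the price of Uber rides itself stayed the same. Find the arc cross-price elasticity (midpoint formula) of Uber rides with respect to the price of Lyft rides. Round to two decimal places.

ΔQ_A = 4079 − 5274 = -1195; ΔP_B = 19 − 23.1 = -4.1.
Midpoints: Q̄_A = 4676.5, P̄_B = 21.05.
ε = (ΔQ_A/Q̄_A)/(ΔP_B/P̄_B) = (-1195/4676.5)/(-4.1/21.05) ≈ 1.31.
ε > 0: Uber rides and Lyft rides are substitutes.

1.31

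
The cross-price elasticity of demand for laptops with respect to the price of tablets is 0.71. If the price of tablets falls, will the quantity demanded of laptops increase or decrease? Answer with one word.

decrease

ε > 0 and the price of tablets falls, so the quantity of laptops moves in the same direction: it decreases.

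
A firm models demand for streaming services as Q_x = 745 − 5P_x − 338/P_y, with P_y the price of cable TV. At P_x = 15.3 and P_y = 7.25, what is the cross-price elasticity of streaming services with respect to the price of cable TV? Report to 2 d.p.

At P_x = 15.3 and P_y = 7.25: Q_x = 621.879.
∂Q_x/∂P_y = 338/P_y² = 6.4304.
ε = (∂Q_x/∂P_y)(P_y/Q_x) = 6.4304 × (7.25/621.879) ≈ 0.07.
ε > 0: substitutes.

0.07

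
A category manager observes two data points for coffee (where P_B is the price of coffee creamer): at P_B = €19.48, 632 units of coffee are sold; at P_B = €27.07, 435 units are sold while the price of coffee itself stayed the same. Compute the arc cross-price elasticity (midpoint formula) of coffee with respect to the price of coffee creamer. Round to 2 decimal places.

-1.13

ΔQ_A = 435 − 632 = -197; ΔP_B = 27.07 − 19.48 = 7.59.
Midpoints: Q̄_A = 533.5, P̄_B = 23.27.
ε = (ΔQ_A/Q̄_A)/(ΔP_B/P̄_B) = (-197/533.5)/(7.59/23.27) ≈ -1.13.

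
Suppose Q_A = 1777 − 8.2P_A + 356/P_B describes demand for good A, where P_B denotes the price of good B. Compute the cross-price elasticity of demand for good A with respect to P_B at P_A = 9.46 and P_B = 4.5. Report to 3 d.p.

-0.044

At P_A = 9.46 and P_B = 4.5: Q_A = 1778.539.
∂Q_A/∂P_B = −356/P_B² = -17.5802.
ε = (∂Q_A/∂P_B)(P_B/Q_A) = -17.5802 × (4.5/1778.539) ≈ -0.044.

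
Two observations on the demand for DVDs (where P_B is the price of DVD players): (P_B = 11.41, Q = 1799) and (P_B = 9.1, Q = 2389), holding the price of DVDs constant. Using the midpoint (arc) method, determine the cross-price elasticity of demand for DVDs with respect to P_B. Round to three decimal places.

ΔQ_A = 2389 − 1799 = 590; ΔP_B = 9.1 − 11.41 = -2.31.
Midpoints: Q̄_A = 2094.0, P̄_B = 10.25.
ε = (ΔQ_A/Q̄_A)/(ΔP_B/P̄_B) = (590/2094.0)/(-2.31/10.25) ≈ -1.251.
ε < 0: DVDs and DVD players are complements.

-1.251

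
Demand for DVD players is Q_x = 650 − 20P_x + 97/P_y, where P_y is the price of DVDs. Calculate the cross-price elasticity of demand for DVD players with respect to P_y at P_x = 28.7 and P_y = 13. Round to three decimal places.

At P_x = 28.7 and P_y = 13: Q_x = 83.462.
∂Q_x/∂P_y = −97/P_y² = -0.5740.
ε = (∂Q_x/∂P_y)(P_y/Q_x) = -0.5740 × (13/83.462) ≈ -0.089.
ε < 0: complements.

-0.089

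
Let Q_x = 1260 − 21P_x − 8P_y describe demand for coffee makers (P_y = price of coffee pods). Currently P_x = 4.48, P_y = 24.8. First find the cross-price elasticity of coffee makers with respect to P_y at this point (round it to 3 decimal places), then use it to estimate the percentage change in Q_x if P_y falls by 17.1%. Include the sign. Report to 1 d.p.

3.5%

At P_x = 4.48, P_y = 24.8: Q_x = 967.52.
∂Q_x/∂P_y = -8.
ε = (∂Q_x/∂P_y)(P_y/Q_x) = -8.0000 × 24.8/967.52 ≈ -0.205.
%ΔQ_x ≈ ε × %ΔP_y = -0.205 × (-17.1%) = 3.5%.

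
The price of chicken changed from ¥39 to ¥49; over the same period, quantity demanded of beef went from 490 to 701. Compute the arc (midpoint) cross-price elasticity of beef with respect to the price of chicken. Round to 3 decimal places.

ΔQ_A = 701 − 490 = 211; ΔP_B = 49 − 39 = 10.
Midpoints: Q̄_A = 595.5, P̄_B = 44.00.
ε = (ΔQ_A/Q̄_A)/(ΔP_B/P̄_B) = (211/595.5)/(10/44.00) ≈ 1.559.
ε > 0: beef and chicken are substitutes.

1.559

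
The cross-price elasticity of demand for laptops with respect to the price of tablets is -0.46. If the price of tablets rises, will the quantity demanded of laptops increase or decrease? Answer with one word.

ε < 0 and the price of tablets rises, so the quantity of laptops moves in the opposite direction: it decreases.

decrease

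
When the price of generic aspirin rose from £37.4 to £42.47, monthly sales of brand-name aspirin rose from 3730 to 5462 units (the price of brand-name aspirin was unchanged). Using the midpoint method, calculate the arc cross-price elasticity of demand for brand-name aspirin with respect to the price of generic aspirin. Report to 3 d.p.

2.968

ΔQ_A = 5462 − 3730 = 1732; ΔP_B = 42.47 − 37.4 = 5.07.
Midpoints: Q̄_A = 4596.0, P̄_B = 39.94.
ε = (ΔQ_A/Q̄_A)/(ΔP_B/P̄_B) = (1732/4596.0)/(5.07/39.94) ≈ 2.968.
ε > 0: brand-name aspirin and generic aspirin are substitutes.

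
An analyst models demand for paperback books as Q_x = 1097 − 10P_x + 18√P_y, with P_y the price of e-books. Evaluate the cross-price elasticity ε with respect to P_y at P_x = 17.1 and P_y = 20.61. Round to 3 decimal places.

0.041

At P_x = 17.1 and P_y = 20.61: Q_x = 1007.717.
∂Q_x/∂P_y = 18/(2√P_y) = 18/(2√20.61) = 1.9825.
ε = (∂Q_x/∂P_y)(P_y/Q_x) = 1.9825 × (20.61/1007.717) ≈ 0.041.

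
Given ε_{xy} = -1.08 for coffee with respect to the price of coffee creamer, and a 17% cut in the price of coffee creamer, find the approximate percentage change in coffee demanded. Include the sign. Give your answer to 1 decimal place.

%ΔQ ≈ ε × %ΔP of coffee creamer = -1.08 × (-17%) = 18.4%.
Demand for coffee rises by about 18.4%.

18.4%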